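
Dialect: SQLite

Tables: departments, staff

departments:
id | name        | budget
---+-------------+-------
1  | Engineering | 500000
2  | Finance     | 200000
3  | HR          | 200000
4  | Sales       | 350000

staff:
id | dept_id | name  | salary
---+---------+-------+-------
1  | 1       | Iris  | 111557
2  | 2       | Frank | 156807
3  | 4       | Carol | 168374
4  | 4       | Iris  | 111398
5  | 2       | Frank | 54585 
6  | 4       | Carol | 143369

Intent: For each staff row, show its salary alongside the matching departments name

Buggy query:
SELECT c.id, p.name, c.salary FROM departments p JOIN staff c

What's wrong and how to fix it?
Bug: Missing join condition: each staff row is matched to all departments rows instead of just its own

Fix: Specify the join condition linking the foreign key to the parent id

Corrected query:
SELECT c.id, p.name, c.salary FROM departments p JOIN staff c ON c.dept_id = p.id

Result:
id | name        | salary
---+-------------+-------
1  | Engineering | 111557
2  | Finance     | 156807
3  | Sales       | 168374
4  | Sales       | 111398
5  | Finance     | 54585 
6  | Sales       | 143369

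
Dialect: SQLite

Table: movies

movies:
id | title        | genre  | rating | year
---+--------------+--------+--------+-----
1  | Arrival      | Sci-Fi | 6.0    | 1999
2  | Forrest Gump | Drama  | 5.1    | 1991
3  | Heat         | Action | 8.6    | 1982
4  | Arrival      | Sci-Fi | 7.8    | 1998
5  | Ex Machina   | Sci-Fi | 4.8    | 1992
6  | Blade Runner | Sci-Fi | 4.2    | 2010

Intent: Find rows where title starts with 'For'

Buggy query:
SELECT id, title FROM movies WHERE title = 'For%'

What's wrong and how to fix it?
Bug: '=' compares the literal string including the % character; pattern matching needs LIKE

Fix: Replace '=' with LIKE so 'For%' is treated as a pattern

Corrected query:
SELECT id, title FROM movies WHERE title LIKE 'For%'

Result:
id | title       
---+-------------
2  | Forrest Gump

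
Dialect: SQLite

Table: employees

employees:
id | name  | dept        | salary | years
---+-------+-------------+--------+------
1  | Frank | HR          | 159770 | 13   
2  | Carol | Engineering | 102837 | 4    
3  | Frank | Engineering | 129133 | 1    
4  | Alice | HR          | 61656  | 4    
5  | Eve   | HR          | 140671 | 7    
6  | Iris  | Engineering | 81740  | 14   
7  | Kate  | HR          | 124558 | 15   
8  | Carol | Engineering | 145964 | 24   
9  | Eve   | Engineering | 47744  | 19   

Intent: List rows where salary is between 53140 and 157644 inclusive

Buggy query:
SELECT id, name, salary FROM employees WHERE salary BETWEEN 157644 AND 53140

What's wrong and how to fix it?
Bug: BETWEEN expects the lower bound first; with 157644 AND 53140 the range is empty

Fix: Write BETWEEN 53140 AND 157644

Corrected query:
SELECT id, name, salary FROM employees WHERE salary BETWEEN 53140 AND 157644

Result:
id | name  | salary
---+-------+-------
2  | Carol | 102837
3  | Frank | 129133
4  | Alice | 61656 
5  | Eve   | 140671
6  | Iris  | 81740 
7  | Kate  | 124558
8  | Carol | 145964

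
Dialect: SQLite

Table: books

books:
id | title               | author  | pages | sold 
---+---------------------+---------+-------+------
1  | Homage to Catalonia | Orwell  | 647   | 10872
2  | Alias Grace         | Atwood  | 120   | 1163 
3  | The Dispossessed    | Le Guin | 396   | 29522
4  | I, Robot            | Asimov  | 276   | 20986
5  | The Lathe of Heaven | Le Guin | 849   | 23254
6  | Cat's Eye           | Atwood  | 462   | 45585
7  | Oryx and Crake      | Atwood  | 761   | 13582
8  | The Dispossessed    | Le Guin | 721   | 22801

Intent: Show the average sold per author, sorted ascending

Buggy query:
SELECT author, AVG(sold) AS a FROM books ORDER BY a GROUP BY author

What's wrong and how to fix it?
Bug: GROUP BY must precede ORDER BY

Fix: Reorder: SELECT … FROM … GROUP BY … ORDER BY …

Corrected query:
SELECT author, AVG(sold) AS a FROM books GROUP BY author ORDER BY a

Result:
author  | a           
--------+-------------
Orwell  | 10872       
Atwood  | 20110       
Asimov  | 20986       
Le Guin | 25192.333333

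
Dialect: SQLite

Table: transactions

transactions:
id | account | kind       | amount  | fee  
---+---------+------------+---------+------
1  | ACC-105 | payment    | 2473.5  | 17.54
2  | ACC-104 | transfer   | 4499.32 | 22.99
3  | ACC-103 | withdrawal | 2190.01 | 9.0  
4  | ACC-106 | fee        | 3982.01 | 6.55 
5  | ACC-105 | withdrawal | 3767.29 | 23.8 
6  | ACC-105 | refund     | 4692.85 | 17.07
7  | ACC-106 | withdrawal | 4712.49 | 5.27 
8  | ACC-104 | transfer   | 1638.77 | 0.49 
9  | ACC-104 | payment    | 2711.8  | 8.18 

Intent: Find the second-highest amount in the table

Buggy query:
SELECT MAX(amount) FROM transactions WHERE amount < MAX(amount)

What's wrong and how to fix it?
Bug: The inner MAX is an aggregate inside WHERE, which is not allowed

Fix: Put the inner MAX in a scalar subquery

Corrected query:
SELECT MAX(amount) FROM transactions WHERE amount < (SELECT MAX(amount) FROM transactions)

Result:
MAX(amount)
-----------
4692.85    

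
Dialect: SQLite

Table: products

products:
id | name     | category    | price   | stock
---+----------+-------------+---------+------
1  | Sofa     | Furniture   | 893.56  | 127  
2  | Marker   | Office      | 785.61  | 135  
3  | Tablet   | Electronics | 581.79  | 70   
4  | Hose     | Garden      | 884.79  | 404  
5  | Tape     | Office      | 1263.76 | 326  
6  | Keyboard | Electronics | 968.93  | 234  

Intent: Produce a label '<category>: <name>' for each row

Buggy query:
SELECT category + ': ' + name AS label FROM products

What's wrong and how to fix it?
Bug: '+' is numeric addition; on text columns SQLite converts them to 0 instead of concatenating

Fix: Use the || operator for string concatenation

Corrected query:
SELECT category || ': ' || name AS label FROM products

Result:
label                
---------------------
Furniture: Sofa      
Office: Marker       
Electronics: Tablet  
Garden: Hose         
Office: Tape         
Electronics: Keyboard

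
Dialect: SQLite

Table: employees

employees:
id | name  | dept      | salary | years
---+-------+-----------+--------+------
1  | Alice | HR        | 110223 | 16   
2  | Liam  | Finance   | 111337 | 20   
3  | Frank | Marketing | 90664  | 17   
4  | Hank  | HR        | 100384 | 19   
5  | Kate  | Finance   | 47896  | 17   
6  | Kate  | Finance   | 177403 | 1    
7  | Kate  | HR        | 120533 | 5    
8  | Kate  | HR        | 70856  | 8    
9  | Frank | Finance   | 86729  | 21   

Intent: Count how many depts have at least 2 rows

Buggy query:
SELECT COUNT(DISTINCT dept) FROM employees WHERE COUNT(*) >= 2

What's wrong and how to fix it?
Bug: COUNT(*) cannot appear in WHERE; the per-group count doesn't exist yet

Fix: Use a subquery that GROUPs and filters with HAVING, then count its rows

Corrected query:
SELECT COUNT(*) FROM (SELECT dept FROM employees GROUP BY dept HAVING COUNT(*) >= 2)

Result:
COUNT(*)
--------
2       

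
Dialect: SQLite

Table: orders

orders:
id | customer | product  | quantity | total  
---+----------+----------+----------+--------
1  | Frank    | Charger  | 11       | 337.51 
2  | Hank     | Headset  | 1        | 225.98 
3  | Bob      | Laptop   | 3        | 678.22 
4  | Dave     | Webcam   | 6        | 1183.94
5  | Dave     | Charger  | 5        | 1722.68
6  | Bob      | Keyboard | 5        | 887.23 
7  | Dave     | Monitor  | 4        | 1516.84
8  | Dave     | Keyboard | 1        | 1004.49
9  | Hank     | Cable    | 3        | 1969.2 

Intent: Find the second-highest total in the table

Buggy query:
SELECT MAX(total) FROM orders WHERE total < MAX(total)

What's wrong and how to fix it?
Bug: The inner MAX is an aggregate inside WHERE, which is not allowed

Fix: Compute the overall MAX in a subquery, then take MAX of rows below it

Corrected query:
SELECT MAX(total) FROM orders WHERE total < (SELECT MAX(total) FROM orders)

Result:
MAX(total)
----------
1722.68   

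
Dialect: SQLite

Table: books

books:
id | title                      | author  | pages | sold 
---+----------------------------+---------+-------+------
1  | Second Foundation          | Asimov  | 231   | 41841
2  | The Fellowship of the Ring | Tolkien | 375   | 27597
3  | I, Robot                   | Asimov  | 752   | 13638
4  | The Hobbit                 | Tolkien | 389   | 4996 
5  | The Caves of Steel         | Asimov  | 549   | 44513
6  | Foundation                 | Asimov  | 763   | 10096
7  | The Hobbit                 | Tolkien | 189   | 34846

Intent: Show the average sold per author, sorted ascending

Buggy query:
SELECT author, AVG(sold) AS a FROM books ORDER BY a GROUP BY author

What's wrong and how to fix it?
Bug: GROUP BY must precede ORDER BY

Fix: Move ORDER BY to the end, after GROUP BY

Corrected query:
SELECT author, AVG(sold) AS a FROM books GROUP BY author ORDER BY a

Result:
author  | a           
--------+-------------
Tolkien | 22479.666667
Asimov  | 27522       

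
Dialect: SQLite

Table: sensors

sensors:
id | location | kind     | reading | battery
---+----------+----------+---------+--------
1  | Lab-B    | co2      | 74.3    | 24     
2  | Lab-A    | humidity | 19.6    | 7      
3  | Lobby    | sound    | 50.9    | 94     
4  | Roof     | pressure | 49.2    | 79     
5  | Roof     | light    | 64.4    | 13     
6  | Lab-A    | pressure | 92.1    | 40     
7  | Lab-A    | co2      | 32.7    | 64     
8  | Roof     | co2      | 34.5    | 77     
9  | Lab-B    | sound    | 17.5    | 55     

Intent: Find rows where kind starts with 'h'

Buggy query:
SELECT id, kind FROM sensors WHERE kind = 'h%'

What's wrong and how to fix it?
Bug: Wildcards only work with LIKE; '=' treats '%' as a literal character

Fix: Replace '=' with LIKE so 'h%' is treated as a pattern

Corrected query:
SELECT id, kind FROM sensors WHERE kind LIKE 'h%'

Result:
id | kind    
---+---------
2  | humidity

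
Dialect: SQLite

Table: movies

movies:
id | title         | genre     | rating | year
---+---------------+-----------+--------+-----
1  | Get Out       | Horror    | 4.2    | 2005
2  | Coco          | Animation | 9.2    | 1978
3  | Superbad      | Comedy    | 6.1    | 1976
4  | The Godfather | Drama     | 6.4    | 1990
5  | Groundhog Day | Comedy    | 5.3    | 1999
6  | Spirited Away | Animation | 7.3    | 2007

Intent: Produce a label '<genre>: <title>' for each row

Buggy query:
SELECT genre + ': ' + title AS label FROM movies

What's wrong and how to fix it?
Bug: SQLite uses || for string concatenation; + coerces text to numbers (yielding 0)

Fix: Replace + with || to concatenate text

Corrected query:
SELECT genre || ': ' || title AS label FROM movies

Result:
label                   
------------------------
Horror: Get Out         
Animation: Coco         
Comedy: Superbad        
Drama: The Godfather    
Comedy: Groundhog Day   
Animation: Spirited Away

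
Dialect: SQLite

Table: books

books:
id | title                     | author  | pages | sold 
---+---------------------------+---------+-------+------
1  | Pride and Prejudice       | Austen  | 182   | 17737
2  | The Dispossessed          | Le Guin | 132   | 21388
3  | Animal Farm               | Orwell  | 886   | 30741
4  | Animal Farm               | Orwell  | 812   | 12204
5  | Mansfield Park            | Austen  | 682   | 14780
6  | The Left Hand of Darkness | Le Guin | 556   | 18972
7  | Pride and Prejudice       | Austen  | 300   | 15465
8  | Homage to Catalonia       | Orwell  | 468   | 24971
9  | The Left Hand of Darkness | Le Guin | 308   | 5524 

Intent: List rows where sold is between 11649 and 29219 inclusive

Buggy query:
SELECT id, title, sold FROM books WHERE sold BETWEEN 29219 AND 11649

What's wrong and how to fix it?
Bug: The bounds are reversed; BETWEEN a AND b requires a <= b to match anything

Fix: Swap the bounds so the smaller value comes first

Corrected query:
SELECT id, title, sold FROM books WHERE sold BETWEEN 11649 AND 29219

Result:
id | title                     | sold 
---+---------------------------+------
1  | Pride and Prejudice       | 17737
2  | The Dispossessed          | 21388
4  | Animal Farm               | 12204
5  | Mansfield Park            | 14780
6  | The Left Hand of Darkness | 18972
7  | Pride and Prejudice       | 15465
8  | Homage to Catalonia       | 24971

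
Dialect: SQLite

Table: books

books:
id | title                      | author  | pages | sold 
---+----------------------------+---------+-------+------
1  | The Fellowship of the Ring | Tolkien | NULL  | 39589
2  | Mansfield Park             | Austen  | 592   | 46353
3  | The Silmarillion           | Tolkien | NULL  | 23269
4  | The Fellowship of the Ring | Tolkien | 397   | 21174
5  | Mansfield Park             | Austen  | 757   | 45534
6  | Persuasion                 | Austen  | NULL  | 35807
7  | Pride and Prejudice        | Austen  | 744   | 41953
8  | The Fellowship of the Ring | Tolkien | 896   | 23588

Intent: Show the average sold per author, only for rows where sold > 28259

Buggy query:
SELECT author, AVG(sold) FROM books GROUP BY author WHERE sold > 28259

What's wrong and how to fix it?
Bug: Row-level WHERE must come before GROUP BY in the clause order

Fix: Move the WHERE clause before GROUP BY

Corrected query:
SELECT author, AVG(sold) FROM books WHERE sold > 28259 GROUP BY author

Result:
author  | AVG(sold)
--------+----------
Austen  | 42411.75 
Tolkien | 39589    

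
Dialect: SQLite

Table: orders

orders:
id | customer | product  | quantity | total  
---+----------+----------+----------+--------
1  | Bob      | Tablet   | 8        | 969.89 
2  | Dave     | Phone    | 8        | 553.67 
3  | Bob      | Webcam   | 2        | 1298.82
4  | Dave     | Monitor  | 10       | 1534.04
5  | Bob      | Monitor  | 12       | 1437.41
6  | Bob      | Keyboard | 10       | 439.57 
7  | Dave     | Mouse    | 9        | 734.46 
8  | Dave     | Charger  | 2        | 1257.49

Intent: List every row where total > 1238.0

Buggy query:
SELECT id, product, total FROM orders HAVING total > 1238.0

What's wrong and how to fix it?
Bug: HAVING filters the output of aggregation, but this query has no GROUP BY and no aggregate functions, so SQLite rejects it (HAVING clause on a non-aggregate query); the condition here is per row

Fix: Use WHERE for row-level filtering

Corrected query:
SELECT id, product, total FROM orders WHERE total > 1238.0

Result:
id | product | total  
---+---------+--------
3  | Webcam  | 1298.82
4  | Monitor | 1534.04
5  | Monitor | 1437.41
8  | Charger | 1257.49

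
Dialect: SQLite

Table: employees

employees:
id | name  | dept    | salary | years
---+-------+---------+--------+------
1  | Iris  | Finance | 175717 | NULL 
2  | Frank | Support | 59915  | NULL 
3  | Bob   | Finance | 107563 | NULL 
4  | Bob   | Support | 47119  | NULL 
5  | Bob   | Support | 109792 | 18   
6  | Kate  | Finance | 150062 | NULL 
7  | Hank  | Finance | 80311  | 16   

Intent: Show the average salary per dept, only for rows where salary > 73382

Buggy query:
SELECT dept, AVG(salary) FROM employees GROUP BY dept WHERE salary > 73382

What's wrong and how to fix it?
Bug: Row-level WHERE must come before GROUP BY in the clause order

Fix: Place WHERE between FROM and GROUP BY

Corrected query:
SELECT dept, AVG(salary) FROM employees WHERE salary > 73382 GROUP BY dept

Result:
dept    | AVG(salary)
--------+------------
Finance | 128413.25  
Support | 109792     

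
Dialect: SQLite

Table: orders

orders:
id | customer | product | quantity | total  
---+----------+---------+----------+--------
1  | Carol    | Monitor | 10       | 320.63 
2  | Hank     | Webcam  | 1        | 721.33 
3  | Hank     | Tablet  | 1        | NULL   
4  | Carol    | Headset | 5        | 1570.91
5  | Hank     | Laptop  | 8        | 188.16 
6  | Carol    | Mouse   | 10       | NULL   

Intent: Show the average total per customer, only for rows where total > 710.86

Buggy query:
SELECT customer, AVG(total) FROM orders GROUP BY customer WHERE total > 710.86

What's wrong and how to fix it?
Bug: WHERE cannot follow GROUP BY

Fix: Place WHERE between FROM and GROUP BY

Corrected query:
SELECT customer, AVG(total) FROM orders WHERE total > 710.86 GROUP BY customer

Result:
customer | AVG(total)
---------+-----------
Carol    | 1570.91   
Hank     | 721.33    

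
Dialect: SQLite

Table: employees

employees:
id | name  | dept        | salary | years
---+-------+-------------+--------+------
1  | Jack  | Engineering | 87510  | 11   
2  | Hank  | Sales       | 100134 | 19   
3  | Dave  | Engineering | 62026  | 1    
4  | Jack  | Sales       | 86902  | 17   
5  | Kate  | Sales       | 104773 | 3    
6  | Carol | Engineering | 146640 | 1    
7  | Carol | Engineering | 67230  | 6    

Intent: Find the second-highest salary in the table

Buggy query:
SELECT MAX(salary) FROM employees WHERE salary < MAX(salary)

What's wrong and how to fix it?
Bug: MAX(salary) on the right of the comparison is an aggregate-in-WHERE error

Fix: Compute the overall MAX in a subquery, then take MAX of rows below it

Corrected query:
SELECT MAX(salary) FROM employees WHERE salary < (SELECT MAX(salary) FROM employees)

Result:
MAX(salary)
-----------
104773     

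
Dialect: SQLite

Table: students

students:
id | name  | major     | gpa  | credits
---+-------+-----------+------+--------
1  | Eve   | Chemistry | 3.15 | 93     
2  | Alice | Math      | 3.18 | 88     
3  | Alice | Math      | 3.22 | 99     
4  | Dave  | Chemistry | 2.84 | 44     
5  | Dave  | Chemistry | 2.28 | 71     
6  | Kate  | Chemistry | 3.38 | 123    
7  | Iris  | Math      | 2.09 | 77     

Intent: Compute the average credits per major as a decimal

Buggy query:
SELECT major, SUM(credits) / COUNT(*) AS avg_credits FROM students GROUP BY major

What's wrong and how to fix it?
Bug: Both operands are integers, so '/' performs integer division and truncates

Fix: Multiply by 1.0 (or CAST to REAL) to force floating-point division

Corrected query:
SELECT major, SUM(credits) * 1.0 / COUNT(*) AS avg_credits FROM students GROUP BY major

Result:
major     | avg_credits
----------+------------
Chemistry | 82.75      
Math      | 88         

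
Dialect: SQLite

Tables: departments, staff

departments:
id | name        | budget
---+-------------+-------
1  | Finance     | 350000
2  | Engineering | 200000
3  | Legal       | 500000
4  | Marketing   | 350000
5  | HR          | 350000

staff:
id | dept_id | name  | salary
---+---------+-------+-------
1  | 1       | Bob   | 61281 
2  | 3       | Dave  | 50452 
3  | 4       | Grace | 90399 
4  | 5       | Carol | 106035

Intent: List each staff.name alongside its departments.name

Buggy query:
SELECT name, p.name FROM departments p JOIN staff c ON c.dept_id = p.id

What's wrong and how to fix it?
Bug: Both tables have a 'name' column; the unqualified reference is ambiguous

Fix: Prefix ambiguous columns with the table alias

Corrected query:
SELECT c.name, p.name FROM departments p JOIN staff c ON c.dept_id = p.id

Result:
name  | name     
------+----------
Bob   | Finance  
Dave  | Legal    
Grace | Marketing
Carol | HR       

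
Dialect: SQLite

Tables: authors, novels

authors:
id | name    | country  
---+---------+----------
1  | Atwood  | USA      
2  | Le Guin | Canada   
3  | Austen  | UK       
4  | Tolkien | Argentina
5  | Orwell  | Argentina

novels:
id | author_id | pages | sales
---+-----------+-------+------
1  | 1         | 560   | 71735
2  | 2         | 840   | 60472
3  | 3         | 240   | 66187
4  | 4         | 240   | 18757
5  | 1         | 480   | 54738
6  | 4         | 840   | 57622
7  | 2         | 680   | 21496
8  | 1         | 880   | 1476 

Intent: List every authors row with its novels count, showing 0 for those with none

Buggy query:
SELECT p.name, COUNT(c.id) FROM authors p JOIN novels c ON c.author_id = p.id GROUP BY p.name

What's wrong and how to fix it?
Bug: INNER JOIN drops authors rows that have no matching novels rows

Fix: Switch to LEFT JOIN to retain unmatched parent rows

Corrected query:
SELECT p.name, COUNT(c.id) FROM authors p LEFT JOIN novels c ON c.author_id = p.id GROUP BY p.name

Result:
name    | COUNT(c.id)
--------+------------
Atwood  | 3          
Austen  | 1          
Le Guin | 2          
Orwell  | 0          
Tolkien | 2          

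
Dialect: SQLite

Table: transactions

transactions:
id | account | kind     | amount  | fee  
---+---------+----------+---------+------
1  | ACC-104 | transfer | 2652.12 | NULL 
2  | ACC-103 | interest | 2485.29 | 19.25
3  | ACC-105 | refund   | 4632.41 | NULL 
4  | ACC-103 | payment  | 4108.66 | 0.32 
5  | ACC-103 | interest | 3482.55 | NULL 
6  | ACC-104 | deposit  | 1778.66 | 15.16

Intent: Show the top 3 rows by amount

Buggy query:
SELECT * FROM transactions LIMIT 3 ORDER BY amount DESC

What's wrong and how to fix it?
Bug: ORDER BY cannot follow LIMIT; LIMIT is the final clause

Fix: Sort with ORDER BY, then apply LIMIT

Corrected query:
SELECT * FROM transactions ORDER BY amount DESC LIMIT 3

Result:
id | account | kind     | amount  | fee 
---+---------+----------+---------+-----
3  | ACC-105 | refund   | 4632.41 | NULL
4  | ACC-103 | payment  | 4108.66 | 0.32
5  | ACC-103 | interest | 3482.55 | NULL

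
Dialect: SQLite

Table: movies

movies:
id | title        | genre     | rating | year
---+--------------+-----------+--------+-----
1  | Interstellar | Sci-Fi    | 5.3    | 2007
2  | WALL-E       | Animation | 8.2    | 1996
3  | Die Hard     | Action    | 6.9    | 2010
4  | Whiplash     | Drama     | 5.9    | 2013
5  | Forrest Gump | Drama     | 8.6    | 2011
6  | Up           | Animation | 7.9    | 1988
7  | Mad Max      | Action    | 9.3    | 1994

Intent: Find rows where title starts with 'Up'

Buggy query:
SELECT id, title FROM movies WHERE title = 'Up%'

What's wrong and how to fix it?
Bug: '=' compares the literal string including the % character; pattern matching needs LIKE

Fix: Use LIKE for wildcard pattern matching

Corrected query:
SELECT id, title FROM movies WHERE title LIKE 'Up%'

Result:
id | title
---+------
6  | Up   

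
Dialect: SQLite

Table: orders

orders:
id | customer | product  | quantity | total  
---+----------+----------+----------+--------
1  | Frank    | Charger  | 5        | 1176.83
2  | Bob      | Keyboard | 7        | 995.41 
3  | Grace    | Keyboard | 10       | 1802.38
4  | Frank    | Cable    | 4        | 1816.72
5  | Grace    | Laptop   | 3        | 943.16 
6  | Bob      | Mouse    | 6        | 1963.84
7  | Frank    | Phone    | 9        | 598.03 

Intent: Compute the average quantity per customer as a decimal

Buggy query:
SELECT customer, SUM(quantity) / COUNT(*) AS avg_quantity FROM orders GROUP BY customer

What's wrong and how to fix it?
Bug: SUM(quantity) and COUNT(*) are both integers; the division truncates the fractional part

Fix: Multiply by 1.0 (or CAST to REAL) to force floating-point division

Corrected query:
SELECT customer, SUM(quantity) * 1.0 / COUNT(*) AS avg_quantity FROM orders GROUP BY customer

Result:
customer | avg_quantity
---------+-------------
Bob      | 6.5         
Frank    | 6           
Grace    | 6.5         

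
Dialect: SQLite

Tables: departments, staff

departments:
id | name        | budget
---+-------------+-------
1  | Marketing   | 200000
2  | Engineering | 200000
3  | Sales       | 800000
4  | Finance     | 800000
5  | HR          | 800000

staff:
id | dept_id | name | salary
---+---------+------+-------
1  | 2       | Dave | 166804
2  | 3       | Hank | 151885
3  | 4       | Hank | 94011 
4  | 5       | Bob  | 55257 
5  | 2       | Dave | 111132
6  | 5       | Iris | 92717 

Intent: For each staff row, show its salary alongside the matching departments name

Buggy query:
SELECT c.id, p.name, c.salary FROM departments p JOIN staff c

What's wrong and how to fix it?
Bug: JOIN with no ON clause produces a cartesian product; every staff row pairs with every departments row

Fix: Add ON c.dept_id = p.id to the JOIN

Corrected query:
SELECT c.id, p.name, c.salary FROM departments p JOIN staff c ON c.dept_id = p.id

Result:
id | name        | salary
---+-------------+-------
1  | Engineering | 166804
2  | Sales       | 151885
3  | Finance     | 94011 
4  | HR          | 55257 
5  | Engineering | 111132
6  | HR          | 92717 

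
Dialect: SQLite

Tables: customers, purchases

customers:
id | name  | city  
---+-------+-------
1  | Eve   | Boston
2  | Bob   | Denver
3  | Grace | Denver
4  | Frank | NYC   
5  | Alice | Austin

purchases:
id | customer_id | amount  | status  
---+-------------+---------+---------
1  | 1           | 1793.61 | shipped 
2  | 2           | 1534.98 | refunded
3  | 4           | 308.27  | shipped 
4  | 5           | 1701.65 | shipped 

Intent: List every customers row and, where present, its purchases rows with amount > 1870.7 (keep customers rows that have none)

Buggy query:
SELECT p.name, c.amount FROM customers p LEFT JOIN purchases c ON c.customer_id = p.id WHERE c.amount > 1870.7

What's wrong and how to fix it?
Bug: A WHERE condition on the right-hand table after LEFT JOIN drops unmatched parents

Fix: Move the right-table condition into the ON clause so unmatched parents are kept

Corrected query:
SELECT p.name, c.amount FROM customers p LEFT JOIN purchases c ON c.customer_id = p.id AND c.amount > 1870.7

Result:
name  | amount
------+-------
Eve   | NULL  
Bob   | NULL  
Grace | NULL  
Frank | NULL  
Alice | NULL  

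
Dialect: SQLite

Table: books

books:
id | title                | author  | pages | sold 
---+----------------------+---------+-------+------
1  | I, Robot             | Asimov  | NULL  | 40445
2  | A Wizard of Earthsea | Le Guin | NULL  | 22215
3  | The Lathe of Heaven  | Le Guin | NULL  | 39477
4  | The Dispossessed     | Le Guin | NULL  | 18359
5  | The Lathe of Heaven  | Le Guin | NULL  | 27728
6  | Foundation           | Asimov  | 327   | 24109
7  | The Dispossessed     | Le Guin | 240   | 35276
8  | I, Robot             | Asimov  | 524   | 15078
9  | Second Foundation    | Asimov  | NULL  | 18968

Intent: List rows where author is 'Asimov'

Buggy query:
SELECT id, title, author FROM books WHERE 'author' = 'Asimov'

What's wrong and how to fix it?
Bug: 'author' in single quotes is a string literal, not the column; the comparison is literal-vs-literal and never true

Fix: Reference the column as author without single quotes

Corrected query:
SELECT id, title, author FROM books WHERE author = 'Asimov'

Result:
id | title             | author
---+-------------------+-------
1  | I, Robot          | Asimov
6  | Foundation        | Asimov
8  | I, Robot          | Asimov
9  | Second Foundation | Asimov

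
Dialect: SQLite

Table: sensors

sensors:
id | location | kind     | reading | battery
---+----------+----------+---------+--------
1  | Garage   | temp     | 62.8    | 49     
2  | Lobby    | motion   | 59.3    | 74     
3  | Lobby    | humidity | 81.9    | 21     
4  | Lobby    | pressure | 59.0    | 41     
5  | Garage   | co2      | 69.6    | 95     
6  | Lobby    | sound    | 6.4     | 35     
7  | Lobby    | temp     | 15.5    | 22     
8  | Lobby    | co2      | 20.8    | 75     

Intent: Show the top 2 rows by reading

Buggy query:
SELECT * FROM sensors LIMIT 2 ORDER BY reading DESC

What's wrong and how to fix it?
Bug: LIMIT must come after ORDER BY

Fix: Sort with ORDER BY, then apply LIMIT

Corrected query:
SELECT * FROM sensors ORDER BY reading DESC LIMIT 2

Result:
id | location | kind     | reading | battery
---+----------+----------+---------+--------
3  | Lobby    | humidity | 81.9    | 21     
5  | Garage   | co2      | 69.6    | 95     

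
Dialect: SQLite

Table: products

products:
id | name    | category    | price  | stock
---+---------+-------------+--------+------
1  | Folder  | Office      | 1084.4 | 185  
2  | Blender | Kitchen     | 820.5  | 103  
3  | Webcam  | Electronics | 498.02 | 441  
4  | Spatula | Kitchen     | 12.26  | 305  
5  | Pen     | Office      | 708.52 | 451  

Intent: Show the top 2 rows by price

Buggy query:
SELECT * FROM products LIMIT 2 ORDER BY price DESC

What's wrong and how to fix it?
Bug: ORDER BY cannot follow LIMIT; LIMIT is the final clause

Fix: Swap the clauses: ORDER BY first, then LIMIT

Corrected query:
SELECT * FROM products ORDER BY price DESC LIMIT 2

Result:
id | name    | category | price  | stock
---+---------+----------+--------+------
1  | Folder  | Office   | 1084.4 | 185  
2  | Blender | Kitchen  | 820.5  | 103  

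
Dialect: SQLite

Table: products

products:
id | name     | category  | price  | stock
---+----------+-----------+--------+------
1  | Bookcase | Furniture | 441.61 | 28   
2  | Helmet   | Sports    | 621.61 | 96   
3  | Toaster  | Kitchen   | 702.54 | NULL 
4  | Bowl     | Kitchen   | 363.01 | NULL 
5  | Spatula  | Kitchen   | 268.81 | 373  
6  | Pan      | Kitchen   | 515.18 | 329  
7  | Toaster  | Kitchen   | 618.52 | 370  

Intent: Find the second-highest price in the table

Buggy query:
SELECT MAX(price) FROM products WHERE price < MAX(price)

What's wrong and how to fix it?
Bug: MAX(price) on the right of the comparison is an aggregate-in-WHERE error

Fix: Compute the overall MAX in a subquery, then take MAX of rows below it

Corrected query:
SELECT MAX(price) FROM products WHERE price < (SELECT MAX(price) FROM products)

Result:
MAX(price)
----------
621.61    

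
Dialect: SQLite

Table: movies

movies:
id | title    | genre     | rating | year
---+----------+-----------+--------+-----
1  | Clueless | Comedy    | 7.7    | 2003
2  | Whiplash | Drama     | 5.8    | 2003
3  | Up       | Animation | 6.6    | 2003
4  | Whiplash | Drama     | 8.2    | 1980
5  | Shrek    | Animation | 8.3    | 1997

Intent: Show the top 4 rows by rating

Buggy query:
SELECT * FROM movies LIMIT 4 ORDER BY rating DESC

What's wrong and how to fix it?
Bug: LIMIT must come after ORDER BY

Fix: Swap the clauses: ORDER BY first, then LIMIT

Corrected query:
SELECT * FROM movies ORDER BY rating DESC LIMIT 4

Result:
id | title    | genre     | rating | year
---+----------+-----------+--------+-----
5  | Shrek    | Animation | 8.3    | 1997
4  | Whiplash | Drama     | 8.2    | 1980
1  | Clueless | Comedy    | 7.7    | 2003
3  | Up       | Animation | 6.6    | 2003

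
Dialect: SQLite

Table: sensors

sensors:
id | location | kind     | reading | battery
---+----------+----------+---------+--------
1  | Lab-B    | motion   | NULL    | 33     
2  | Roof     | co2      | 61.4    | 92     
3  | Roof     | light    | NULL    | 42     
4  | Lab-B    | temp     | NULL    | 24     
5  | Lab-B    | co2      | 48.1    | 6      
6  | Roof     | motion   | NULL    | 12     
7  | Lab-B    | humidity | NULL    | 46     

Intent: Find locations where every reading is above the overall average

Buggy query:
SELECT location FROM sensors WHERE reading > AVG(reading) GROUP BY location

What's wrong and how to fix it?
Bug: WHERE evaluates per row before aggregation, so AVG() is unavailable

Fix: Compute the overall average in a scalar subquery and compare each group's MIN against it in HAVING

Corrected query:
SELECT location FROM sensors GROUP BY location HAVING MIN(reading) > (SELECT AVG(reading) FROM sensors)

Result:
location
--------
Roof    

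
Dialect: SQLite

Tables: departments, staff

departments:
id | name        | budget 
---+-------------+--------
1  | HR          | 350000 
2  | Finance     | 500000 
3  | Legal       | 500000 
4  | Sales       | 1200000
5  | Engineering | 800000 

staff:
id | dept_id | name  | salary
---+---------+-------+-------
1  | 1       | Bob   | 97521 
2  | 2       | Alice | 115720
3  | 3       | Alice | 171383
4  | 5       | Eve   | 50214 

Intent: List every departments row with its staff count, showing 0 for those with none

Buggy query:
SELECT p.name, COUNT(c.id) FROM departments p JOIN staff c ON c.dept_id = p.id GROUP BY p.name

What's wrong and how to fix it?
Bug: An inner join excludes parents with zero children

Fix: Use LEFT JOIN so parents without children still appear (COUNT(c.id) gives 0)

Corrected query:
SELECT p.name, COUNT(c.id) FROM departments p LEFT JOIN staff c ON c.dept_id = p.id GROUP BY p.name

Result:
name        | COUNT(c.id)
------------+------------
Engineering | 1          
Finance     | 1          
HR          | 1          
Legal       | 1          
Sales       | 0          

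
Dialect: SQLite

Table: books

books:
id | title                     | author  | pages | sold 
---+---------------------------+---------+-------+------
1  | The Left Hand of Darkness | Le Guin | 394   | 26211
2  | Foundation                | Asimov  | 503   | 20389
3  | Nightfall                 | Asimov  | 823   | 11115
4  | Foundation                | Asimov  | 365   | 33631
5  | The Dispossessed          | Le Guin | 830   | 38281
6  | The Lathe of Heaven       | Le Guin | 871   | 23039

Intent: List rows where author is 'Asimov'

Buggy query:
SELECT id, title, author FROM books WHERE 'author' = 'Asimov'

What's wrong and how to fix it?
Bug: 'author' in single quotes is a string literal, not the column; the comparison is literal-vs-literal and never true

Fix: Remove the quotes around the column name (or use double quotes for an identifier)

Corrected query:
SELECT id, title, author FROM books WHERE author = 'Asimov'

Result:
id | title      | author
---+------------+-------
2  | Foundation | Asimov
3  | Nightfall  | Asimov
4  | Foundation | Asimov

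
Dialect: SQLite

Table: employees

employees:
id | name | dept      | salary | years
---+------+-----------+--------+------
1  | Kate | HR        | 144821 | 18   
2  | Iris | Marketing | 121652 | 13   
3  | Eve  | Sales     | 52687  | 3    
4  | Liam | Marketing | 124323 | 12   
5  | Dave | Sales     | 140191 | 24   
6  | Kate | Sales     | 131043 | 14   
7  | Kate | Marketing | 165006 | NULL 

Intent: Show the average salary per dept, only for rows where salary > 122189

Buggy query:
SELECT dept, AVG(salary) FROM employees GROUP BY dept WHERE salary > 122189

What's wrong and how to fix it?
Bug: WHERE cannot follow GROUP BY

Fix: Place WHERE between FROM and GROUP BY

Corrected query:
SELECT dept, AVG(salary) FROM employees WHERE salary > 122189 GROUP BY dept

Result:
dept      | AVG(salary)
----------+------------
HR        | 144821     
Marketing | 144664.5   
Sales     | 135617     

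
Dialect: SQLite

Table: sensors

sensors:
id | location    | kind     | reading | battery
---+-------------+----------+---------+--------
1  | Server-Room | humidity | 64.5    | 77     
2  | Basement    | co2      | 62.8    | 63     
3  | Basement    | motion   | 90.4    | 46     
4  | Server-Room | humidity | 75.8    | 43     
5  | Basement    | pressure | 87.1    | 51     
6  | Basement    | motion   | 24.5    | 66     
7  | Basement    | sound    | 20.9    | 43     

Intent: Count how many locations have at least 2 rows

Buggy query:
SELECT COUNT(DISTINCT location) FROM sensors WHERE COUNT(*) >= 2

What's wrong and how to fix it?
Bug: COUNT(*) cannot appear in WHERE; the per-group count doesn't exist yet

Fix: Use a subquery that GROUPs and filters with HAVING, then count its rows

Corrected query:
SELECT COUNT(*) FROM (SELECT location FROM sensors GROUP BY location HAVING COUNT(*) >= 2)

Result:
COUNT(*)
--------
2       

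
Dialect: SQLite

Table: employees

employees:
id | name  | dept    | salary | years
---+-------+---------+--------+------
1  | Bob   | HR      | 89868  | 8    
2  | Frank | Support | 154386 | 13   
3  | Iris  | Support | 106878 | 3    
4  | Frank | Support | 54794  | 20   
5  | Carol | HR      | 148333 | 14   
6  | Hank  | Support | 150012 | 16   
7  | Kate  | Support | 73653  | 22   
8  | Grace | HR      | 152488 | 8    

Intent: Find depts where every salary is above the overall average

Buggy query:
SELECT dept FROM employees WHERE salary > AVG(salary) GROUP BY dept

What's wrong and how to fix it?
Bug: AVG() is an aggregate; it can't sit directly in WHERE

Fix: Compute the overall average in a scalar subquery and compare each group's MIN against it in HAVING

Corrected query:
SELECT dept FROM employees GROUP BY dept HAVING MIN(salary) > (SELECT AVG(salary) FROM employees)

Result:
(no rows)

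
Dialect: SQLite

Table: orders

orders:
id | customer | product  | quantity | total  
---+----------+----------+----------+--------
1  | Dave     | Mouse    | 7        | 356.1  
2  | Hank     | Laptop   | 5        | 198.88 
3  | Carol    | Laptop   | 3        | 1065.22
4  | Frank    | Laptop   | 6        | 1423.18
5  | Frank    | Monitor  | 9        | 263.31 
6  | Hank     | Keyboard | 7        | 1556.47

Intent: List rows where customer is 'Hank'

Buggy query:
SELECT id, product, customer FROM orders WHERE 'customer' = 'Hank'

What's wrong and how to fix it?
Bug: Single quotes denote string literals in SQL; the column name is being compared as a constant string

Fix: Reference the column as customer without single quotes

Corrected query:
SELECT id, product, customer FROM orders WHERE customer = 'Hank'

Result:
id | product  | customer
---+----------+---------
2  | Laptop   | Hank    
6  | Keyboard | Hank    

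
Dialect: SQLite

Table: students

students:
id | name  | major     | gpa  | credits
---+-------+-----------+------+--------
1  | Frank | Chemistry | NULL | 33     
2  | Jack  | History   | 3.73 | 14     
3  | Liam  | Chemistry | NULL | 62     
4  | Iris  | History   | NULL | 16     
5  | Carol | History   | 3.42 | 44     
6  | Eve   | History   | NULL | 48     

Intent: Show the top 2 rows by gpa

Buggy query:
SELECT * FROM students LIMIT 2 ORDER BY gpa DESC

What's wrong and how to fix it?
Bug: ORDER BY cannot follow LIMIT; LIMIT is the final clause

Fix: Sort with ORDER BY, then apply LIMIT

Corrected query:
SELECT * FROM students ORDER BY gpa DESC LIMIT 2

Result:
id | name  | major   | gpa  | credits
---+-------+---------+------+--------
2  | Jack  | History | 3.73 | 14     
5  | Carol | History | 3.42 | 44     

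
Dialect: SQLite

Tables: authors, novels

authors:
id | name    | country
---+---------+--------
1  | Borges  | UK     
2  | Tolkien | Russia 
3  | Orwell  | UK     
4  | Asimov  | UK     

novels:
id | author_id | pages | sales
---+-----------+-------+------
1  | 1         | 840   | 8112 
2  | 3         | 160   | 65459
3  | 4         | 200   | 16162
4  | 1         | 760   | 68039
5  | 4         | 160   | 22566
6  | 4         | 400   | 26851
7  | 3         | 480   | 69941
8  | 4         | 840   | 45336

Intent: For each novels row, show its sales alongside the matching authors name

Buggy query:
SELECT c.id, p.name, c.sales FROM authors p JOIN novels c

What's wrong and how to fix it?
Bug: JOIN with no ON clause produces a cartesian product; every novels row pairs with every authors row

Fix: Specify the join condition linking the foreign key to the parent id

Corrected query:
SELECT c.id, p.name, c.sales FROM authors p JOIN novels c ON c.author_id = p.id

Result:
id | name   | sales
---+--------+------
1  | Borges | 8112 
2  | Orwell | 65459
3  | Asimov | 16162
4  | Borges | 68039
5  | Asimov | 22566
6  | Asimov | 26851
7  | Orwell | 69941
8  | Asimov | 45336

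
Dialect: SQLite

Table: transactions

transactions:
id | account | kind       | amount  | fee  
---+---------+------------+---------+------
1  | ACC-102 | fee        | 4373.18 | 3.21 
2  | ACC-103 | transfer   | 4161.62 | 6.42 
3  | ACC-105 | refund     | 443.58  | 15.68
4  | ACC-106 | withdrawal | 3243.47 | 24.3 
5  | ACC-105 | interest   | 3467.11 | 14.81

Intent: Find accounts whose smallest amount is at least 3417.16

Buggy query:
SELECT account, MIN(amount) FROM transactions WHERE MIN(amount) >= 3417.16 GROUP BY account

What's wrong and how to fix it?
Bug: Aggregates like MIN are computed per group after WHERE runs

Fix: Use HAVING for the per-group MIN condition

Corrected query:
SELECT account, MIN(amount) FROM transactions GROUP BY account HAVING MIN(amount) >= 3417.16

Result:
account | MIN(amount)
--------+------------
ACC-102 | 4373.18    
ACC-103 | 4161.62    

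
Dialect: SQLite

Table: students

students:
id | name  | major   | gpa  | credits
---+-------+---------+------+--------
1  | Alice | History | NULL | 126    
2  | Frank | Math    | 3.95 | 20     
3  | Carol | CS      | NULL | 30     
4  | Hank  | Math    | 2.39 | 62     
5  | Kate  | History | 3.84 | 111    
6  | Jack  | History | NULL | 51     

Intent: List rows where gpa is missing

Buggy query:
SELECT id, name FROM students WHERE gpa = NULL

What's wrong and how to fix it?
Bug: '= NULL' is always unknown in SQL three-valued logic, so no rows match

Fix: Replace '= NULL' with 'IS NULL'

Corrected query:
SELECT id, name FROM students WHERE gpa IS NULL

Result:
id | name 
---+------
1  | Alice
3  | Carol
6  | Jack 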